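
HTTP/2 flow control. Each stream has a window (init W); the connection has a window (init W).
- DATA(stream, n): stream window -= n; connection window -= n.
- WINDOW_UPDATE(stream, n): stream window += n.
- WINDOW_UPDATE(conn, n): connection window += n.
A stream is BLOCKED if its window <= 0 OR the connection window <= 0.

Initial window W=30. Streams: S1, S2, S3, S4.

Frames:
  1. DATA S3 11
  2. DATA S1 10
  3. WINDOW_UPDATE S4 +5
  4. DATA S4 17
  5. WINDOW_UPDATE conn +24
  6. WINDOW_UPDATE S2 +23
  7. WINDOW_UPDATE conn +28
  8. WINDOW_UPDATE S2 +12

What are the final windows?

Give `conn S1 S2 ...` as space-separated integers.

Answer: 44 20 65 19 18

Derivation:
Op 1: conn=19 S1=30 S2=30 S3=19 S4=30 blocked=[]
Op 2: conn=9 S1=20 S2=30 S3=19 S4=30 blocked=[]
Op 3: conn=9 S1=20 S2=30 S3=19 S4=35 blocked=[]
Op 4: conn=-8 S1=20 S2=30 S3=19 S4=18 blocked=[1, 2, 3, 4]
Op 5: conn=16 S1=20 S2=30 S3=19 S4=18 blocked=[]
Op 6: conn=16 S1=20 S2=53 S3=19 S4=18 blocked=[]
Op 7: conn=44 S1=20 S2=53 S3=19 S4=18 blocked=[]
Op 8: conn=44 S1=20 S2=65 S3=19 S4=18 blocked=[]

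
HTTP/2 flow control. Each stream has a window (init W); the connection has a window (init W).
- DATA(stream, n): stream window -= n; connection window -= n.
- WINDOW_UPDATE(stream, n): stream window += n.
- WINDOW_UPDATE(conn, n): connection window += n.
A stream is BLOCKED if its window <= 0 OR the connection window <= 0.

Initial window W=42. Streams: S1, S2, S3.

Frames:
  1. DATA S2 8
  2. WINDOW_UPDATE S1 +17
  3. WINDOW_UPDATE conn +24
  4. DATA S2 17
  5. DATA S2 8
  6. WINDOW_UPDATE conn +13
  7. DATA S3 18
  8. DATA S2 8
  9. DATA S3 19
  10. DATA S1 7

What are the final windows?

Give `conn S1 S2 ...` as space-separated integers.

Answer: -6 52 1 5

Derivation:
Op 1: conn=34 S1=42 S2=34 S3=42 blocked=[]
Op 2: conn=34 S1=59 S2=34 S3=42 blocked=[]
Op 3: conn=58 S1=59 S2=34 S3=42 blocked=[]
Op 4: conn=41 S1=59 S2=17 S3=42 blocked=[]
Op 5: conn=33 S1=59 S2=9 S3=42 blocked=[]
Op 6: conn=46 S1=59 S2=9 S3=42 blocked=[]
Op 7: conn=28 S1=59 S2=9 S3=24 blocked=[]
Op 8: conn=20 S1=59 S2=1 S3=24 blocked=[]
Op 9: conn=1 S1=59 S2=1 S3=5 blocked=[]
Op 10: conn=-6 S1=52 S2=1 S3=5 blocked=[1, 2, 3]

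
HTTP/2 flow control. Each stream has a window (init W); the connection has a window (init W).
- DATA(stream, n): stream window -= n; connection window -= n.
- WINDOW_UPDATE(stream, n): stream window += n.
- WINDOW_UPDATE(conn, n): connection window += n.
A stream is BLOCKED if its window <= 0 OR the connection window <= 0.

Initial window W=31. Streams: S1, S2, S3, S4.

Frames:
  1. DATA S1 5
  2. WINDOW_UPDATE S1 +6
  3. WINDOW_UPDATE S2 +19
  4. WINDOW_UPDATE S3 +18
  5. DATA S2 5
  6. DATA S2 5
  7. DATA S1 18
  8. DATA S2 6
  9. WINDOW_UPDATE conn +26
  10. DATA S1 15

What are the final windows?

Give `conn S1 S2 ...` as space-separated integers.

Answer: 3 -1 34 49 31

Derivation:
Op 1: conn=26 S1=26 S2=31 S3=31 S4=31 blocked=[]
Op 2: conn=26 S1=32 S2=31 S3=31 S4=31 blocked=[]
Op 3: conn=26 S1=32 S2=50 S3=31 S4=31 blocked=[]
Op 4: conn=26 S1=32 S2=50 S3=49 S4=31 blocked=[]
Op 5: conn=21 S1=32 S2=45 S3=49 S4=31 blocked=[]
Op 6: conn=16 S1=32 S2=40 S3=49 S4=31 blocked=[]
Op 7: conn=-2 S1=14 S2=40 S3=49 S4=31 blocked=[1, 2, 3, 4]
Op 8: conn=-8 S1=14 S2=34 S3=49 S4=31 blocked=[1, 2, 3, 4]
Op 9: conn=18 S1=14 S2=34 S3=49 S4=31 blocked=[]
Op 10: conn=3 S1=-1 S2=34 S3=49 S4=31 blocked=[1]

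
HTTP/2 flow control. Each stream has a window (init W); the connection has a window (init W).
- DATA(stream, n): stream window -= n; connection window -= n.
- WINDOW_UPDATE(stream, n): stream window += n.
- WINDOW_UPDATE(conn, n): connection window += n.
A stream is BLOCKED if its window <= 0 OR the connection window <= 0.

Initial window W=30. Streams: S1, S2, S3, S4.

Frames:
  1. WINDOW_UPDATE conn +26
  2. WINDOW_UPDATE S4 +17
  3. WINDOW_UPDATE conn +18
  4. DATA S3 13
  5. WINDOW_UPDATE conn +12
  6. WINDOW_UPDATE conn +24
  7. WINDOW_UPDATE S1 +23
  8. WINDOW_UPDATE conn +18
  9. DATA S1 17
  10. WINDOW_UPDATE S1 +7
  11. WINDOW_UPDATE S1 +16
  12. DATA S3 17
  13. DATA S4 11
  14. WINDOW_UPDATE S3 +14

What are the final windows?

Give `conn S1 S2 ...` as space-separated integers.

Answer: 70 59 30 14 36

Derivation:
Op 1: conn=56 S1=30 S2=30 S3=30 S4=30 blocked=[]
Op 2: conn=56 S1=30 S2=30 S3=30 S4=47 blocked=[]
Op 3: conn=74 S1=30 S2=30 S3=30 S4=47 blocked=[]
Op 4: conn=61 S1=30 S2=30 S3=17 S4=47 blocked=[]
Op 5: conn=73 S1=30 S2=30 S3=17 S4=47 blocked=[]
Op 6: conn=97 S1=30 S2=30 S3=17 S4=47 blocked=[]
Op 7: conn=97 S1=53 S2=30 S3=17 S4=47 blocked=[]
Op 8: conn=115 S1=53 S2=30 S3=17 S4=47 blocked=[]
Op 9: conn=98 S1=36 S2=30 S3=17 S4=47 blocked=[]
Op 10: conn=98 S1=43 S2=30 S3=17 S4=47 blocked=[]
Op 11: conn=98 S1=59 S2=30 S3=17 S4=47 blocked=[]
Op 12: conn=81 S1=59 S2=30 S3=0 S4=47 blocked=[3]
Op 13: conn=70 S1=59 S2=30 S3=0 S4=36 blocked=[3]
Op 14: conn=70 S1=59 S2=30 S3=14 S4=36 blocked=[]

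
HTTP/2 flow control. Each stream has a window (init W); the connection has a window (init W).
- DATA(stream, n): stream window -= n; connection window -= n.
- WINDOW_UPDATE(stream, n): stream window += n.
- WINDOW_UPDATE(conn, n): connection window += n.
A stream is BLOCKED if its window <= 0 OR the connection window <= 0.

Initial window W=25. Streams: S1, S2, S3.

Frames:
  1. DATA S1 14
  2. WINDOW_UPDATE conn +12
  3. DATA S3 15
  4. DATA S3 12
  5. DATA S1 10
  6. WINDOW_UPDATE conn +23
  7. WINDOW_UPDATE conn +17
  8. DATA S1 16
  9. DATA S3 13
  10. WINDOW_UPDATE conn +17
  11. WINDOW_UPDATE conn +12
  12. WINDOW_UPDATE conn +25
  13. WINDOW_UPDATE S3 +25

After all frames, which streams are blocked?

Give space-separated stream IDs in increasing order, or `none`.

Answer: S1

Derivation:
Op 1: conn=11 S1=11 S2=25 S3=25 blocked=[]
Op 2: conn=23 S1=11 S2=25 S3=25 blocked=[]
Op 3: conn=8 S1=11 S2=25 S3=10 blocked=[]
Op 4: conn=-4 S1=11 S2=25 S3=-2 blocked=[1, 2, 3]
Op 5: conn=-14 S1=1 S2=25 S3=-2 blocked=[1, 2, 3]
Op 6: conn=9 S1=1 S2=25 S3=-2 blocked=[3]
Op 7: conn=26 S1=1 S2=25 S3=-2 blocked=[3]
Op 8: conn=10 S1=-15 S2=25 S3=-2 blocked=[1, 3]
Op 9: conn=-3 S1=-15 S2=25 S3=-15 blocked=[1, 2, 3]
Op 10: conn=14 S1=-15 S2=25 S3=-15 blocked=[1, 3]
Op 11: conn=26 S1=-15 S2=25 S3=-15 blocked=[1, 3]
Op 12: conn=51 S1=-15 S2=25 S3=-15 blocked=[1, 3]
Op 13: conn=51 S1=-15 S2=25 S3=10 blocked=[1]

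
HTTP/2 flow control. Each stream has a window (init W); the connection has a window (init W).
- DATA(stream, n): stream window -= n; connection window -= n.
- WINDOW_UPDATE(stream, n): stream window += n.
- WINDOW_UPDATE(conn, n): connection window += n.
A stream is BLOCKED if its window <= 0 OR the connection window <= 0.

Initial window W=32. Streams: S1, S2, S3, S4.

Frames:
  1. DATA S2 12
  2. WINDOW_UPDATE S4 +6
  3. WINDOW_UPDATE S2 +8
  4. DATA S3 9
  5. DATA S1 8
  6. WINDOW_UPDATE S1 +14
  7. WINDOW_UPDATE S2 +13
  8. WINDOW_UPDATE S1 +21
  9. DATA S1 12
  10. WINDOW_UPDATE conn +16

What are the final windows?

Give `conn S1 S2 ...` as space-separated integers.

Op 1: conn=20 S1=32 S2=20 S3=32 S4=32 blocked=[]
Op 2: conn=20 S1=32 S2=20 S3=32 S4=38 blocked=[]
Op 3: conn=20 S1=32 S2=28 S3=32 S4=38 blocked=[]
Op 4: conn=11 S1=32 S2=28 S3=23 S4=38 blocked=[]
Op 5: conn=3 S1=24 S2=28 S3=23 S4=38 blocked=[]
Op 6: conn=3 S1=38 S2=28 S3=23 S4=38 blocked=[]
Op 7: conn=3 S1=38 S2=41 S3=23 S4=38 blocked=[]
Op 8: conn=3 S1=59 S2=41 S3=23 S4=38 blocked=[]
Op 9: conn=-9 S1=47 S2=41 S3=23 S4=38 blocked=[1, 2, 3, 4]
Op 10: conn=7 S1=47 S2=41 S3=23 S4=38 blocked=[]

Answer: 7 47 41 23 38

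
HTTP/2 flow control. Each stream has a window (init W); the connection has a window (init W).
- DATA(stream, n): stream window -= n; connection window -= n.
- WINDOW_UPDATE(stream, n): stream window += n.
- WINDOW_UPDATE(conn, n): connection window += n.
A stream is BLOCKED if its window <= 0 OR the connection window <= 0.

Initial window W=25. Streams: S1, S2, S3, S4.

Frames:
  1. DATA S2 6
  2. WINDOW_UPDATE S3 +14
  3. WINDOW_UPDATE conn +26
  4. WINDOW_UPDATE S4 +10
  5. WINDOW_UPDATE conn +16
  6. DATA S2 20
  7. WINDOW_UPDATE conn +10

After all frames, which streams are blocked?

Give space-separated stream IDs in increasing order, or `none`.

Answer: S2

Derivation:
Op 1: conn=19 S1=25 S2=19 S3=25 S4=25 blocked=[]
Op 2: conn=19 S1=25 S2=19 S3=39 S4=25 blocked=[]
Op 3: conn=45 S1=25 S2=19 S3=39 S4=25 blocked=[]
Op 4: conn=45 S1=25 S2=19 S3=39 S4=35 blocked=[]
Op 5: conn=61 S1=25 S2=19 S3=39 S4=35 blocked=[]
Op 6: conn=41 S1=25 S2=-1 S3=39 S4=35 blocked=[2]
Op 7: conn=51 S1=25 S2=-1 S3=39 S4=35 blocked=[2]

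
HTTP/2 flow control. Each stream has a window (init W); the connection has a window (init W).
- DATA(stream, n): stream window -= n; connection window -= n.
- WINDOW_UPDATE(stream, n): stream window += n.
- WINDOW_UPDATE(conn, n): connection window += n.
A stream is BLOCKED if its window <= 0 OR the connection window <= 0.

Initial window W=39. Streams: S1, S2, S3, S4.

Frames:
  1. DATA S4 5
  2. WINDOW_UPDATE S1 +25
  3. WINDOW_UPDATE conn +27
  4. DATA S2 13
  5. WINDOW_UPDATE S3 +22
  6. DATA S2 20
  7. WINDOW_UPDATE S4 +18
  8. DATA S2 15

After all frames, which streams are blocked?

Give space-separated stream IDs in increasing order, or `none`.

Answer: S2

Derivation:
Op 1: conn=34 S1=39 S2=39 S3=39 S4=34 blocked=[]
Op 2: conn=34 S1=64 S2=39 S3=39 S4=34 blocked=[]
Op 3: conn=61 S1=64 S2=39 S3=39 S4=34 blocked=[]
Op 4: conn=48 S1=64 S2=26 S3=39 S4=34 blocked=[]
Op 5: conn=48 S1=64 S2=26 S3=61 S4=34 blocked=[]
Op 6: conn=28 S1=64 S2=6 S3=61 S4=34 blocked=[]
Op 7: conn=28 S1=64 S2=6 S3=61 S4=52 blocked=[]
Op 8: conn=13 S1=64 S2=-9 S3=61 S4=52 blocked=[2]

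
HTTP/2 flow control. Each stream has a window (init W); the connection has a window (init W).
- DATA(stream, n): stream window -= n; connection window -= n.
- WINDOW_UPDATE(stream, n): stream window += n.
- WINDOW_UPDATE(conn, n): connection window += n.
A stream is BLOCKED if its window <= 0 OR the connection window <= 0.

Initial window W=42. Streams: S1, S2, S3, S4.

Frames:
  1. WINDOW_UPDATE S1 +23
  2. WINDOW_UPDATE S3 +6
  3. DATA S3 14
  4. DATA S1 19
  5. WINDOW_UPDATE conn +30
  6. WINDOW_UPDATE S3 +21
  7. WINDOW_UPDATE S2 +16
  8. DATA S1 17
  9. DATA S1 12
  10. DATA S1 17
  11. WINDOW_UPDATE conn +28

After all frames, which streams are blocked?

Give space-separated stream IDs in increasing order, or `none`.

Answer: S1

Derivation:
Op 1: conn=42 S1=65 S2=42 S3=42 S4=42 blocked=[]
Op 2: conn=42 S1=65 S2=42 S3=48 S4=42 blocked=[]
Op 3: conn=28 S1=65 S2=42 S3=34 S4=42 blocked=[]
Op 4: conn=9 S1=46 S2=42 S3=34 S4=42 blocked=[]
Op 5: conn=39 S1=46 S2=42 S3=34 S4=42 blocked=[]
Op 6: conn=39 S1=46 S2=42 S3=55 S4=42 blocked=[]
Op 7: conn=39 S1=46 S2=58 S3=55 S4=42 blocked=[]
Op 8: conn=22 S1=29 S2=58 S3=55 S4=42 blocked=[]
Op 9: conn=10 S1=17 S2=58 S3=55 S4=42 blocked=[]
Op 10: conn=-7 S1=0 S2=58 S3=55 S4=42 blocked=[1, 2, 3, 4]
Op 11: conn=21 S1=0 S2=58 S3=55 S4=42 blocked=[1]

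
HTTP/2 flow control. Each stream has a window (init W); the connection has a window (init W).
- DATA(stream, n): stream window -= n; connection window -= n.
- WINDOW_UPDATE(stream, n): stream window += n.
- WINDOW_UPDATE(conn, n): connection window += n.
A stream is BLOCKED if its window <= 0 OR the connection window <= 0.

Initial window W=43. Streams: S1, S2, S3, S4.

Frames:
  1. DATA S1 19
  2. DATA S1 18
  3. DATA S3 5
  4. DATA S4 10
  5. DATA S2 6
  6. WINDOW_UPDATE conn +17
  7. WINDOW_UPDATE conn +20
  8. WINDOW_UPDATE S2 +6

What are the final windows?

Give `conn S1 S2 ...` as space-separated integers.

Op 1: conn=24 S1=24 S2=43 S3=43 S4=43 blocked=[]
Op 2: conn=6 S1=6 S2=43 S3=43 S4=43 blocked=[]
Op 3: conn=1 S1=6 S2=43 S3=38 S4=43 blocked=[]
Op 4: conn=-9 S1=6 S2=43 S3=38 S4=33 blocked=[1, 2, 3, 4]
Op 5: conn=-15 S1=6 S2=37 S3=38 S4=33 blocked=[1, 2, 3, 4]
Op 6: conn=2 S1=6 S2=37 S3=38 S4=33 blocked=[]
Op 7: conn=22 S1=6 S2=37 S3=38 S4=33 blocked=[]
Op 8: conn=22 S1=6 S2=43 S3=38 S4=33 blocked=[]

Answer: 22 6 43 38 33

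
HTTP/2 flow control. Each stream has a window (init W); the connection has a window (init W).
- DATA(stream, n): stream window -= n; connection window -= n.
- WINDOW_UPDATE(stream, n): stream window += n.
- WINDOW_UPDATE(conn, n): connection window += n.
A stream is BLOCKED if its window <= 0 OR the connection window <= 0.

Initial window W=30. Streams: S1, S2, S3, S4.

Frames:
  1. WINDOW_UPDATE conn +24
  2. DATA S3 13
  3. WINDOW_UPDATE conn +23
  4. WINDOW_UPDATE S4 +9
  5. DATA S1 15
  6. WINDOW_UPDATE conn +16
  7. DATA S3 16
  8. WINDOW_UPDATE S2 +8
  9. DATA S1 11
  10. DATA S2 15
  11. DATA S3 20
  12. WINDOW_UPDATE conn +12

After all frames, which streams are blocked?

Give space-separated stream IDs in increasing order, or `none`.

Op 1: conn=54 S1=30 S2=30 S3=30 S4=30 blocked=[]
Op 2: conn=41 S1=30 S2=30 S3=17 S4=30 blocked=[]
Op 3: conn=64 S1=30 S2=30 S3=17 S4=30 blocked=[]
Op 4: conn=64 S1=30 S2=30 S3=17 S4=39 blocked=[]
Op 5: conn=49 S1=15 S2=30 S3=17 S4=39 blocked=[]
Op 6: conn=65 S1=15 S2=30 S3=17 S4=39 blocked=[]
Op 7: conn=49 S1=15 S2=30 S3=1 S4=39 blocked=[]
Op 8: conn=49 S1=15 S2=38 S3=1 S4=39 blocked=[]
Op 9: conn=38 S1=4 S2=38 S3=1 S4=39 blocked=[]
Op 10: conn=23 S1=4 S2=23 S3=1 S4=39 blocked=[]
Op 11: conn=3 S1=4 S2=23 S3=-19 S4=39 blocked=[3]
Op 12: conn=15 S1=4 S2=23 S3=-19 S4=39 blocked=[3]

Answer: S3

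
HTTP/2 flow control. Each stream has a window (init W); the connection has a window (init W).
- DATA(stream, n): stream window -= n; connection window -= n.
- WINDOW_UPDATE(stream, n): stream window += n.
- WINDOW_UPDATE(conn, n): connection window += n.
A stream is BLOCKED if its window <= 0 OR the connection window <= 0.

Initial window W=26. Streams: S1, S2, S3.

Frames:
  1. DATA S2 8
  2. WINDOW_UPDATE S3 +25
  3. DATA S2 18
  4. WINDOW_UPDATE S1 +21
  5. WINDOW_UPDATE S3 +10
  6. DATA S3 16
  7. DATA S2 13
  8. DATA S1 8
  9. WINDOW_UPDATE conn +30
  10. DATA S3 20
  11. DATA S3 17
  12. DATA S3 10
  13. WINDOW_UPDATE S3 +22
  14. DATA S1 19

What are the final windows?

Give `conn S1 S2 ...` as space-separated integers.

Op 1: conn=18 S1=26 S2=18 S3=26 blocked=[]
Op 2: conn=18 S1=26 S2=18 S3=51 blocked=[]
Op 3: conn=0 S1=26 S2=0 S3=51 blocked=[1, 2, 3]
Op 4: conn=0 S1=47 S2=0 S3=51 blocked=[1, 2, 3]
Op 5: conn=0 S1=47 S2=0 S3=61 blocked=[1, 2, 3]
Op 6: conn=-16 S1=47 S2=0 S3=45 blocked=[1, 2, 3]
Op 7: conn=-29 S1=47 S2=-13 S3=45 blocked=[1, 2, 3]
Op 8: conn=-37 S1=39 S2=-13 S3=45 blocked=[1, 2, 3]
Op 9: conn=-7 S1=39 S2=-13 S3=45 blocked=[1, 2, 3]
Op 10: conn=-27 S1=39 S2=-13 S3=25 blocked=[1, 2, 3]
Op 11: conn=-44 S1=39 S2=-13 S3=8 blocked=[1, 2, 3]
Op 12: conn=-54 S1=39 S2=-13 S3=-2 blocked=[1, 2, 3]
Op 13: conn=-54 S1=39 S2=-13 S3=20 blocked=[1, 2, 3]
Op 14: conn=-73 S1=20 S2=-13 S3=20 blocked=[1, 2, 3]

Answer: -73 20 -13 20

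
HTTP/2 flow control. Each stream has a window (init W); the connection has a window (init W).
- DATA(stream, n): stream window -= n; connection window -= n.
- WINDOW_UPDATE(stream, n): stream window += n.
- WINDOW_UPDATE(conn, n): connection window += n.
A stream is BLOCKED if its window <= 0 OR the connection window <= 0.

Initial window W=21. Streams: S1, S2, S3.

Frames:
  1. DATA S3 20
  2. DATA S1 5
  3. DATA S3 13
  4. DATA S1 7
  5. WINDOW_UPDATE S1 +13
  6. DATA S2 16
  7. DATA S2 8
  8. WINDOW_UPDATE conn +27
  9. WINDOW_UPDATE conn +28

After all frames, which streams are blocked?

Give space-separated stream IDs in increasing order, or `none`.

Op 1: conn=1 S1=21 S2=21 S3=1 blocked=[]
Op 2: conn=-4 S1=16 S2=21 S3=1 blocked=[1, 2, 3]
Op 3: conn=-17 S1=16 S2=21 S3=-12 blocked=[1, 2, 3]
Op 4: conn=-24 S1=9 S2=21 S3=-12 blocked=[1, 2, 3]
Op 5: conn=-24 S1=22 S2=21 S3=-12 blocked=[1, 2, 3]
Op 6: conn=-40 S1=22 S2=5 S3=-12 blocked=[1, 2, 3]
Op 7: conn=-48 S1=22 S2=-3 S3=-12 blocked=[1, 2, 3]
Op 8: conn=-21 S1=22 S2=-3 S3=-12 blocked=[1, 2, 3]
Op 9: conn=7 S1=22 S2=-3 S3=-12 blocked=[2, 3]

Answer: S2 S3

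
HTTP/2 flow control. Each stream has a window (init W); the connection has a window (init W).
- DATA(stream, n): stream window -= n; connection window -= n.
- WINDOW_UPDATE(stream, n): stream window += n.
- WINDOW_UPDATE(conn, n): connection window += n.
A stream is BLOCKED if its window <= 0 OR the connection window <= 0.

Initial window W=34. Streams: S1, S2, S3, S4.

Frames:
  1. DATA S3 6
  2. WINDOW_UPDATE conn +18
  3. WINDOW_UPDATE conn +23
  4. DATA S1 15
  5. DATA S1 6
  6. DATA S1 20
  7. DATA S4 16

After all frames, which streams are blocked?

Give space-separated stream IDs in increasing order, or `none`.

Answer: S1

Derivation:
Op 1: conn=28 S1=34 S2=34 S3=28 S4=34 blocked=[]
Op 2: conn=46 S1=34 S2=34 S3=28 S4=34 blocked=[]
Op 3: conn=69 S1=34 S2=34 S3=28 S4=34 blocked=[]
Op 4: conn=54 S1=19 S2=34 S3=28 S4=34 blocked=[]
Op 5: conn=48 S1=13 S2=34 S3=28 S4=34 blocked=[]
Op 6: conn=28 S1=-7 S2=34 S3=28 S4=34 blocked=[1]
Op 7: conn=12 S1=-7 S2=34 S3=28 S4=18 blocked=[1]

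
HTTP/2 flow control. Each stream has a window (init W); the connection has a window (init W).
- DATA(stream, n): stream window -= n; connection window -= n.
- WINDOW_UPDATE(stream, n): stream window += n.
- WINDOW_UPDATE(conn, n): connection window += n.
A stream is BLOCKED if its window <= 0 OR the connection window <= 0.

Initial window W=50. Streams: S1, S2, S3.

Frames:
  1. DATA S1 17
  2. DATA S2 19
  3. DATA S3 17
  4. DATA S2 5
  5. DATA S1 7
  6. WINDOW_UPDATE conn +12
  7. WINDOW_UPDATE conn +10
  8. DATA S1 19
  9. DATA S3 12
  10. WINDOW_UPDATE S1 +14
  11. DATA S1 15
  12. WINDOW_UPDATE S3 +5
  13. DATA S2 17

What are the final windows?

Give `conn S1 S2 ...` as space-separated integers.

Answer: -56 6 9 26

Derivation:
Op 1: conn=33 S1=33 S2=50 S3=50 blocked=[]
Op 2: conn=14 S1=33 S2=31 S3=50 blocked=[]
Op 3: conn=-3 S1=33 S2=31 S3=33 blocked=[1, 2, 3]
Op 4: conn=-8 S1=33 S2=26 S3=33 blocked=[1, 2, 3]
Op 5: conn=-15 S1=26 S2=26 S3=33 blocked=[1, 2, 3]
Op 6: conn=-3 S1=26 S2=26 S3=33 blocked=[1, 2, 3]
Op 7: conn=7 S1=26 S2=26 S3=33 blocked=[]
Op 8: conn=-12 S1=7 S2=26 S3=33 blocked=[1, 2, 3]
Op 9: conn=-24 S1=7 S2=26 S3=21 blocked=[1, 2, 3]
Op 10: conn=-24 S1=21 S2=26 S3=21 blocked=[1, 2, 3]
Op 11: conn=-39 S1=6 S2=26 S3=21 blocked=[1, 2, 3]
Op 12: conn=-39 S1=6 S2=26 S3=26 blocked=[1, 2, 3]
Op 13: conn=-56 S1=6 S2=9 S3=26 blocked=[1, 2, 3]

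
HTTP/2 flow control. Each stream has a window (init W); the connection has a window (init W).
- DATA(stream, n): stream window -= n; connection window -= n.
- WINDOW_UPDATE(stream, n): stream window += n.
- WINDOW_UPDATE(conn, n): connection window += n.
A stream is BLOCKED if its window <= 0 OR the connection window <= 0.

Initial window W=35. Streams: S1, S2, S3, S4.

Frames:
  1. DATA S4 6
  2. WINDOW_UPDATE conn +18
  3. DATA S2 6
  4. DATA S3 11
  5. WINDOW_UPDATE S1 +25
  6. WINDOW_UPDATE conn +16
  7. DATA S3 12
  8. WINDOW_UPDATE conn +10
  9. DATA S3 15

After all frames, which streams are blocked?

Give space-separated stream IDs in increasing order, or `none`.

Op 1: conn=29 S1=35 S2=35 S3=35 S4=29 blocked=[]
Op 2: conn=47 S1=35 S2=35 S3=35 S4=29 blocked=[]
Op 3: conn=41 S1=35 S2=29 S3=35 S4=29 blocked=[]
Op 4: conn=30 S1=35 S2=29 S3=24 S4=29 blocked=[]
Op 5: conn=30 S1=60 S2=29 S3=24 S4=29 blocked=[]
Op 6: conn=46 S1=60 S2=29 S3=24 S4=29 blocked=[]
Op 7: conn=34 S1=60 S2=29 S3=12 S4=29 blocked=[]
Op 8: conn=44 S1=60 S2=29 S3=12 S4=29 blocked=[]
Op 9: conn=29 S1=60 S2=29 S3=-3 S4=29 blocked=[3]

Answer: S3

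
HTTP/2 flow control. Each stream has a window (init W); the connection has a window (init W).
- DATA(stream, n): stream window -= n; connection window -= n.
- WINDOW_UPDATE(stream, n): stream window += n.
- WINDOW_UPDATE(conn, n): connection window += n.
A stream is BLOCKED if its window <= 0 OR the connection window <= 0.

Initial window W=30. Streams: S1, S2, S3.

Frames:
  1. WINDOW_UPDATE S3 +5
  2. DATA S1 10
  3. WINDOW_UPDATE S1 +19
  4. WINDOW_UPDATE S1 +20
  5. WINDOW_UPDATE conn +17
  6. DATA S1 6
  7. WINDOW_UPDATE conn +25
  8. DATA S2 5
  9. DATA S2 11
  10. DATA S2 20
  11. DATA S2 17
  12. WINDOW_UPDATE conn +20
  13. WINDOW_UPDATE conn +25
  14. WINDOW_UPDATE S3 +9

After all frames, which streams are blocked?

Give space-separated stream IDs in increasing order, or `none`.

Answer: S2

Derivation:
Op 1: conn=30 S1=30 S2=30 S3=35 blocked=[]
Op 2: conn=20 S1=20 S2=30 S3=35 blocked=[]
Op 3: conn=20 S1=39 S2=30 S3=35 blocked=[]
Op 4: conn=20 S1=59 S2=30 S3=35 blocked=[]
Op 5: conn=37 S1=59 S2=30 S3=35 blocked=[]
Op 6: conn=31 S1=53 S2=30 S3=35 blocked=[]
Op 7: conn=56 S1=53 S2=30 S3=35 blocked=[]
Op 8: conn=51 S1=53 S2=25 S3=35 blocked=[]
Op 9: conn=40 S1=53 S2=14 S3=35 blocked=[]
Op 10: conn=20 S1=53 S2=-6 S3=35 blocked=[2]
Op 11: conn=3 S1=53 S2=-23 S3=35 blocked=[2]
Op 12: conn=23 S1=53 S2=-23 S3=35 blocked=[2]
Op 13: conn=48 S1=53 S2=-23 S3=35 blocked=[2]
Op 14: conn=48 S1=53 S2=-23 S3=44 blocked=[2]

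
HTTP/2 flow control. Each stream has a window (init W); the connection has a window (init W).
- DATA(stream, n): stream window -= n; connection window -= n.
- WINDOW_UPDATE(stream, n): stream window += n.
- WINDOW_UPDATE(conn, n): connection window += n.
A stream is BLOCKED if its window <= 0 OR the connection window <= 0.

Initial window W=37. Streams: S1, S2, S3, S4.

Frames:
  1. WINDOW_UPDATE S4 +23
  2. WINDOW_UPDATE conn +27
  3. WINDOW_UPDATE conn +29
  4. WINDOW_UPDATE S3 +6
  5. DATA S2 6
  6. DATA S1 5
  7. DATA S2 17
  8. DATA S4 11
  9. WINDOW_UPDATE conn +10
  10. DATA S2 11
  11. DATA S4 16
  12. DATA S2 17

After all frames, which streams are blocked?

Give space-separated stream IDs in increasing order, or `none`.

Answer: S2

Derivation:
Op 1: conn=37 S1=37 S2=37 S3=37 S4=60 blocked=[]
Op 2: conn=64 S1=37 S2=37 S3=37 S4=60 blocked=[]
Op 3: conn=93 S1=37 S2=37 S3=37 S4=60 blocked=[]
Op 4: conn=93 S1=37 S2=37 S3=43 S4=60 blocked=[]
Op 5: conn=87 S1=37 S2=31 S3=43 S4=60 blocked=[]
Op 6: conn=82 S1=32 S2=31 S3=43 S4=60 blocked=[]
Op 7: conn=65 S1=32 S2=14 S3=43 S4=60 blocked=[]
Op 8: conn=54 S1=32 S2=14 S3=43 S4=49 blocked=[]
Op 9: conn=64 S1=32 S2=14 S3=43 S4=49 blocked=[]
Op 10: conn=53 S1=32 S2=3 S3=43 S4=49 blocked=[]
Op 11: conn=37 S1=32 S2=3 S3=43 S4=33 blocked=[]
Op 12: conn=20 S1=32 S2=-14 S3=43 S4=33 blocked=[2]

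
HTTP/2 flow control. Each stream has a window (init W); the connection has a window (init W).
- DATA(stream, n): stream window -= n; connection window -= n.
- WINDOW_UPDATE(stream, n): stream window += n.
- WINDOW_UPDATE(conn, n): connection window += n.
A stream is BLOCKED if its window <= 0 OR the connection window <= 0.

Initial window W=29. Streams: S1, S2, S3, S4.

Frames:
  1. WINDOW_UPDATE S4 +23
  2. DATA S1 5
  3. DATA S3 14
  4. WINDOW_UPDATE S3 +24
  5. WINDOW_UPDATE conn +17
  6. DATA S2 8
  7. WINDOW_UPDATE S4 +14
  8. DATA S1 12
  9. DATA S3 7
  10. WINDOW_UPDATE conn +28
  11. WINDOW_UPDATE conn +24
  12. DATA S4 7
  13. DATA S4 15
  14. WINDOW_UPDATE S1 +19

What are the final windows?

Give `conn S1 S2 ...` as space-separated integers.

Op 1: conn=29 S1=29 S2=29 S3=29 S4=52 blocked=[]
Op 2: conn=24 S1=24 S2=29 S3=29 S4=52 blocked=[]
Op 3: conn=10 S1=24 S2=29 S3=15 S4=52 blocked=[]
Op 4: conn=10 S1=24 S2=29 S3=39 S4=52 blocked=[]
Op 5: conn=27 S1=24 S2=29 S3=39 S4=52 blocked=[]
Op 6: conn=19 S1=24 S2=21 S3=39 S4=52 blocked=[]
Op 7: conn=19 S1=24 S2=21 S3=39 S4=66 blocked=[]
Op 8: conn=7 S1=12 S2=21 S3=39 S4=66 blocked=[]
Op 9: conn=0 S1=12 S2=21 S3=32 S4=66 blocked=[1, 2, 3, 4]
Op 10: conn=28 S1=12 S2=21 S3=32 S4=66 blocked=[]
Op 11: conn=52 S1=12 S2=21 S3=32 S4=66 blocked=[]
Op 12: conn=45 S1=12 S2=21 S3=32 S4=59 blocked=[]
Op 13: conn=30 S1=12 S2=21 S3=32 S4=44 blocked=[]
Op 14: conn=30 S1=31 S2=21 S3=32 S4=44 blocked=[]

Answer: 30 31 21 32 44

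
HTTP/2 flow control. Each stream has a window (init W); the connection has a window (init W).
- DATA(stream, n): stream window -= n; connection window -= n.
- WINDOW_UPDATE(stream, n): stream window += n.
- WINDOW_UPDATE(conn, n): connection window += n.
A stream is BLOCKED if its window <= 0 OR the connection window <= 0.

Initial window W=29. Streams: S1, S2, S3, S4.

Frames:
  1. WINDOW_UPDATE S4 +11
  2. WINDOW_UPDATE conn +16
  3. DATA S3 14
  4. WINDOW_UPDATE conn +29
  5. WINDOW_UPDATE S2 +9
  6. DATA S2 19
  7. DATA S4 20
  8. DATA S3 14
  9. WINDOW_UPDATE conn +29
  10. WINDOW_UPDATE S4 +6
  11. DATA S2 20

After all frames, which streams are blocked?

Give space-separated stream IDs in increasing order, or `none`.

Op 1: conn=29 S1=29 S2=29 S3=29 S4=40 blocked=[]
Op 2: conn=45 S1=29 S2=29 S3=29 S4=40 blocked=[]
Op 3: conn=31 S1=29 S2=29 S3=15 S4=40 blocked=[]
Op 4: conn=60 S1=29 S2=29 S3=15 S4=40 blocked=[]
Op 5: conn=60 S1=29 S2=38 S3=15 S4=40 blocked=[]
Op 6: conn=41 S1=29 S2=19 S3=15 S4=40 blocked=[]
Op 7: conn=21 S1=29 S2=19 S3=15 S4=20 blocked=[]
Op 8: conn=7 S1=29 S2=19 S3=1 S4=20 blocked=[]
Op 9: conn=36 S1=29 S2=19 S3=1 S4=20 blocked=[]
Op 10: conn=36 S1=29 S2=19 S3=1 S4=26 blocked=[]
Op 11: conn=16 S1=29 S2=-1 S3=1 S4=26 blocked=[2]

Answer: S2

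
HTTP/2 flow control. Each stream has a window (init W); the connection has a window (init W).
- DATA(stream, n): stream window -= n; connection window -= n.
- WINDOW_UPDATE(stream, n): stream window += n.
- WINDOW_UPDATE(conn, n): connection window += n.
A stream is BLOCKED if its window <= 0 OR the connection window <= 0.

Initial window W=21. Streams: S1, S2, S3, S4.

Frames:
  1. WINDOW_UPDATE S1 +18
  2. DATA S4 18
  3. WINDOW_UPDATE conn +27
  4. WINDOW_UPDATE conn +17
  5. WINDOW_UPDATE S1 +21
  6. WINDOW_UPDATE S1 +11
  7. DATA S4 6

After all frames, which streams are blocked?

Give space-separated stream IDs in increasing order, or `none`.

Answer: S4

Derivation:
Op 1: conn=21 S1=39 S2=21 S3=21 S4=21 blocked=[]
Op 2: conn=3 S1=39 S2=21 S3=21 S4=3 blocked=[]
Op 3: conn=30 S1=39 S2=21 S3=21 S4=3 blocked=[]
Op 4: conn=47 S1=39 S2=21 S3=21 S4=3 blocked=[]
Op 5: conn=47 S1=60 S2=21 S3=21 S4=3 blocked=[]
Op 6: conn=47 S1=71 S2=21 S3=21 S4=3 blocked=[]
Op 7: conn=41 S1=71 S2=21 S3=21 S4=-3 blocked=[4]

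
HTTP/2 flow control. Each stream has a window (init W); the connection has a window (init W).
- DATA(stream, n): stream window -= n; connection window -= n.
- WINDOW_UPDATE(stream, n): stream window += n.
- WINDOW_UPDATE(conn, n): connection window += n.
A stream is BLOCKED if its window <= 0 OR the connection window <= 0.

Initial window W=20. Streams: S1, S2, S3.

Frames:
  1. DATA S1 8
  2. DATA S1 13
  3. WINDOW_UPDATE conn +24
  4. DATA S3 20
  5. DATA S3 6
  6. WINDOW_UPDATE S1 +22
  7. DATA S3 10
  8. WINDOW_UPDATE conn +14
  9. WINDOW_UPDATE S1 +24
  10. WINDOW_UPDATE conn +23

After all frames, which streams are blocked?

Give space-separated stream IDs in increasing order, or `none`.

Answer: S3

Derivation:
Op 1: conn=12 S1=12 S2=20 S3=20 blocked=[]
Op 2: conn=-1 S1=-1 S2=20 S3=20 blocked=[1, 2, 3]
Op 3: conn=23 S1=-1 S2=20 S3=20 blocked=[1]
Op 4: conn=3 S1=-1 S2=20 S3=0 blocked=[1, 3]
Op 5: conn=-3 S1=-1 S2=20 S3=-6 blocked=[1, 2, 3]
Op 6: conn=-3 S1=21 S2=20 S3=-6 blocked=[1, 2, 3]
Op 7: conn=-13 S1=21 S2=20 S3=-16 blocked=[1, 2, 3]
Op 8: conn=1 S1=21 S2=20 S3=-16 blocked=[3]
Op 9: conn=1 S1=45 S2=20 S3=-16 blocked=[3]
Op 10: conn=24 S1=45 S2=20 S3=-16 blocked=[3]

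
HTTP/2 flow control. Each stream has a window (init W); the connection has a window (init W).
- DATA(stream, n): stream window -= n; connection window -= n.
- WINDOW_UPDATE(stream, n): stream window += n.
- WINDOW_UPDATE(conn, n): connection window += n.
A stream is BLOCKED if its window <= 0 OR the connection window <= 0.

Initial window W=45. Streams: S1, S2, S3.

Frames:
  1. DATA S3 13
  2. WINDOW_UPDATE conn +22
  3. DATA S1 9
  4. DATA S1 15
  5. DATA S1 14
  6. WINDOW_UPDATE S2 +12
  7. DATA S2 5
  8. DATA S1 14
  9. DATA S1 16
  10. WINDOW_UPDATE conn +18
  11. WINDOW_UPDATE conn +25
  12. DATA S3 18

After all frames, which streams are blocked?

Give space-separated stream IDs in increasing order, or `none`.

Answer: S1

Derivation:
Op 1: conn=32 S1=45 S2=45 S3=32 blocked=[]
Op 2: conn=54 S1=45 S2=45 S3=32 blocked=[]
Op 3: conn=45 S1=36 S2=45 S3=32 blocked=[]
Op 4: conn=30 S1=21 S2=45 S3=32 blocked=[]
Op 5: conn=16 S1=7 S2=45 S3=32 blocked=[]
Op 6: conn=16 S1=7 S2=57 S3=32 blocked=[]
Op 7: conn=11 S1=7 S2=52 S3=32 blocked=[]
Op 8: conn=-3 S1=-7 S2=52 S3=32 blocked=[1, 2, 3]
Op 9: conn=-19 S1=-23 S2=52 S3=32 blocked=[1, 2, 3]
Op 10: conn=-1 S1=-23 S2=52 S3=32 blocked=[1, 2, 3]
Op 11: conn=24 S1=-23 S2=52 S3=32 blocked=[1]
Op 12: conn=6 S1=-23 S2=52 S3=14 blocked=[1]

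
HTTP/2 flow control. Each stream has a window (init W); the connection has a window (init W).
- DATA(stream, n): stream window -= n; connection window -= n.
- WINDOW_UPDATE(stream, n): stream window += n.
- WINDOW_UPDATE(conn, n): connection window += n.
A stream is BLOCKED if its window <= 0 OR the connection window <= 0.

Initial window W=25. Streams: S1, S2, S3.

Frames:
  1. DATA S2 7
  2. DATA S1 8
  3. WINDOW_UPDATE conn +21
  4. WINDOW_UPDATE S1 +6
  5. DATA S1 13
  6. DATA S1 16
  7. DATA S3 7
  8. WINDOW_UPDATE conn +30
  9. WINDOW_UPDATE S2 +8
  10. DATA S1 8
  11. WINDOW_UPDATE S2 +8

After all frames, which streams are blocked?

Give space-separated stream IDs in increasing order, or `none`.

Op 1: conn=18 S1=25 S2=18 S3=25 blocked=[]
Op 2: conn=10 S1=17 S2=18 S3=25 blocked=[]
Op 3: conn=31 S1=17 S2=18 S3=25 blocked=[]
Op 4: conn=31 S1=23 S2=18 S3=25 blocked=[]
Op 5: conn=18 S1=10 S2=18 S3=25 blocked=[]
Op 6: conn=2 S1=-6 S2=18 S3=25 blocked=[1]
Op 7: conn=-5 S1=-6 S2=18 S3=18 blocked=[1, 2, 3]
Op 8: conn=25 S1=-6 S2=18 S3=18 blocked=[1]
Op 9: conn=25 S1=-6 S2=26 S3=18 blocked=[1]
Op 10: conn=17 S1=-14 S2=26 S3=18 blocked=[1]
Op 11: conn=17 S1=-14 S2=34 S3=18 blocked=[1]

Answer: S1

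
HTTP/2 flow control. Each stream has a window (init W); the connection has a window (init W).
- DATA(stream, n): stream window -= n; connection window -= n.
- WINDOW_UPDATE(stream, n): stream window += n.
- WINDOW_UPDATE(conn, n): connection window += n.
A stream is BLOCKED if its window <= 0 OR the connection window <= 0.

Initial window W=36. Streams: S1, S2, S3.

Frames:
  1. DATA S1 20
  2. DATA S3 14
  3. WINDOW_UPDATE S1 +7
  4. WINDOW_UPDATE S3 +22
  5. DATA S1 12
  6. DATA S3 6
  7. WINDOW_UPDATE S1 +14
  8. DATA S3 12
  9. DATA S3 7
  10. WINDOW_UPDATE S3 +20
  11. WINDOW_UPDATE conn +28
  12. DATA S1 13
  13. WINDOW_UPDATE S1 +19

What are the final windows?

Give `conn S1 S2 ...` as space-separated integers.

Answer: -20 31 36 39

Derivation:
Op 1: conn=16 S1=16 S2=36 S3=36 blocked=[]
Op 2: conn=2 S1=16 S2=36 S3=22 blocked=[]
Op 3: conn=2 S1=23 S2=36 S3=22 blocked=[]
Op 4: conn=2 S1=23 S2=36 S3=44 blocked=[]
Op 5: conn=-10 S1=11 S2=36 S3=44 blocked=[1, 2, 3]
Op 6: conn=-16 S1=11 S2=36 S3=38 blocked=[1, 2, 3]
Op 7: conn=-16 S1=25 S2=36 S3=38 blocked=[1, 2, 3]
Op 8: conn=-28 S1=25 S2=36 S3=26 blocked=[1, 2, 3]
Op 9: conn=-35 S1=25 S2=36 S3=19 blocked=[1, 2, 3]
Op 10: conn=-35 S1=25 S2=36 S3=39 blocked=[1, 2, 3]
Op 11: conn=-7 S1=25 S2=36 S3=39 blocked=[1, 2, 3]
Op 12: conn=-20 S1=12 S2=36 S3=39 blocked=[1, 2, 3]
Op 13: conn=-20 S1=31 S2=36 S3=39 blocked=[1, 2, 3]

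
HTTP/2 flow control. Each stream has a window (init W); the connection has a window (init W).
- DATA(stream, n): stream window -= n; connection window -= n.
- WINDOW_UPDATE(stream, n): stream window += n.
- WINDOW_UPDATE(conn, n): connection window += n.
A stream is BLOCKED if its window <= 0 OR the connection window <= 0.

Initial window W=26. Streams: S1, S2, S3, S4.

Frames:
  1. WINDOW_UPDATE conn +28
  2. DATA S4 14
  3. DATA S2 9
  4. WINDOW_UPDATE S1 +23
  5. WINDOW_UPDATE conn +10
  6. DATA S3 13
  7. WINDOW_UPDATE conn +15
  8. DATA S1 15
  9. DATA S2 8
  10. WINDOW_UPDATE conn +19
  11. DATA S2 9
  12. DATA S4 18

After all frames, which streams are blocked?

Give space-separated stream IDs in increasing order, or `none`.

Op 1: conn=54 S1=26 S2=26 S3=26 S4=26 blocked=[]
Op 2: conn=40 S1=26 S2=26 S3=26 S4=12 blocked=[]
Op 3: conn=31 S1=26 S2=17 S3=26 S4=12 blocked=[]
Op 4: conn=31 S1=49 S2=17 S3=26 S4=12 blocked=[]
Op 5: conn=41 S1=49 S2=17 S3=26 S4=12 blocked=[]
Op 6: conn=28 S1=49 S2=17 S3=13 S4=12 blocked=[]
Op 7: conn=43 S1=49 S2=17 S3=13 S4=12 blocked=[]
Op 8: conn=28 S1=34 S2=17 S3=13 S4=12 blocked=[]
Op 9: conn=20 S1=34 S2=9 S3=13 S4=12 blocked=[]
Op 10: conn=39 S1=34 S2=9 S3=13 S4=12 blocked=[]
Op 11: conn=30 S1=34 S2=0 S3=13 S4=12 blocked=[2]
Op 12: conn=12 S1=34 S2=0 S3=13 S4=-6 blocked=[2, 4]

Answer: S2 S4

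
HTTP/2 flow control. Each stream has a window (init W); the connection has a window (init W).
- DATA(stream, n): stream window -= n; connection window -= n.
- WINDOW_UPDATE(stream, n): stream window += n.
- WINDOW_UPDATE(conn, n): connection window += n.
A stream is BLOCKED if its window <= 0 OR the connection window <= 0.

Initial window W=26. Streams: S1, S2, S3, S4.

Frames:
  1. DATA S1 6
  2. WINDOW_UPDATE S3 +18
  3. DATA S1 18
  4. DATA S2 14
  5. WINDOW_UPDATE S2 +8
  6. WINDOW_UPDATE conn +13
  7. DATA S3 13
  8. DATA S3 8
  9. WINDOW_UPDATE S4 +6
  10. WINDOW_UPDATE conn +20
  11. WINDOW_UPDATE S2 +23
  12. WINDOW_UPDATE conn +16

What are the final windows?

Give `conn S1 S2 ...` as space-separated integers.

Op 1: conn=20 S1=20 S2=26 S3=26 S4=26 blocked=[]
Op 2: conn=20 S1=20 S2=26 S3=44 S4=26 blocked=[]
Op 3: conn=2 S1=2 S2=26 S3=44 S4=26 blocked=[]
Op 4: conn=-12 S1=2 S2=12 S3=44 S4=26 blocked=[1, 2, 3, 4]
Op 5: conn=-12 S1=2 S2=20 S3=44 S4=26 blocked=[1, 2, 3, 4]
Op 6: conn=1 S1=2 S2=20 S3=44 S4=26 blocked=[]
Op 7: conn=-12 S1=2 S2=20 S3=31 S4=26 blocked=[1, 2, 3, 4]
Op 8: conn=-20 S1=2 S2=20 S3=23 S4=26 blocked=[1, 2, 3, 4]
Op 9: conn=-20 S1=2 S2=20 S3=23 S4=32 blocked=[1, 2, 3, 4]
Op 10: conn=0 S1=2 S2=20 S3=23 S4=32 blocked=[1, 2, 3, 4]
Op 11: conn=0 S1=2 S2=43 S3=23 S4=32 blocked=[1, 2, 3, 4]
Op 12: conn=16 S1=2 S2=43 S3=23 S4=32 blocked=[]

Answer: 16 2 43 23 32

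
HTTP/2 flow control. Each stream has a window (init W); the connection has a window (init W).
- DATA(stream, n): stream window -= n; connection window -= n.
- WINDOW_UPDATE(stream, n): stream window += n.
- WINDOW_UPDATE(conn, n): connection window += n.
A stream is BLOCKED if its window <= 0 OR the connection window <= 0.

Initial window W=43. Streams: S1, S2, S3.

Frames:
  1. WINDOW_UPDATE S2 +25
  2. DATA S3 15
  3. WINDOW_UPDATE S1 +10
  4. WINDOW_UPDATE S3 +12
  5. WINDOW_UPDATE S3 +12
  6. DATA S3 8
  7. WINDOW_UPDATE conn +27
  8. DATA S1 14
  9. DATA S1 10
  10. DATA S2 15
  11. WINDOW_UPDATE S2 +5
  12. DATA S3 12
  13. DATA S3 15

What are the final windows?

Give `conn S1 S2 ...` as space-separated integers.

Answer: -19 29 58 17

Derivation:
Op 1: conn=43 S1=43 S2=68 S3=43 blocked=[]
Op 2: conn=28 S1=43 S2=68 S3=28 blocked=[]
Op 3: conn=28 S1=53 S2=68 S3=28 blocked=[]
Op 4: conn=28 S1=53 S2=68 S3=40 blocked=[]
Op 5: conn=28 S1=53 S2=68 S3=52 blocked=[]
Op 6: conn=20 S1=53 S2=68 S3=44 blocked=[]
Op 7: conn=47 S1=53 S2=68 S3=44 blocked=[]
Op 8: conn=33 S1=39 S2=68 S3=44 blocked=[]
Op 9: conn=23 S1=29 S2=68 S3=44 blocked=[]
Op 10: conn=8 S1=29 S2=53 S3=44 blocked=[]
Op 11: conn=8 S1=29 S2=58 S3=44 blocked=[]
Op 12: conn=-4 S1=29 S2=58 S3=32 blocked=[1, 2, 3]
Op 13: conn=-19 S1=29 S2=58 S3=17 blocked=[1, 2, 3]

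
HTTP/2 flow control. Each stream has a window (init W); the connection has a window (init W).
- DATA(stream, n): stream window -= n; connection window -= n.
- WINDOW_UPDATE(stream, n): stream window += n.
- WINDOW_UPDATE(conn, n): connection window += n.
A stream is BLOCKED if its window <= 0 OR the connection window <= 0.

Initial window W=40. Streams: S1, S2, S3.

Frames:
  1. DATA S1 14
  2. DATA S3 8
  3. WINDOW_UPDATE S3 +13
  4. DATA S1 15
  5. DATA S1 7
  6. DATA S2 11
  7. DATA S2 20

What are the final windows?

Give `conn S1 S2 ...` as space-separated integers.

Answer: -35 4 9 45

Derivation:
Op 1: conn=26 S1=26 S2=40 S3=40 blocked=[]
Op 2: conn=18 S1=26 S2=40 S3=32 blocked=[]
Op 3: conn=18 S1=26 S2=40 S3=45 blocked=[]
Op 4: conn=3 S1=11 S2=40 S3=45 blocked=[]
Op 5: conn=-4 S1=4 S2=40 S3=45 blocked=[1, 2, 3]
Op 6: conn=-15 S1=4 S2=29 S3=45 blocked=[1, 2, 3]
Op 7: conn=-35 S1=4 S2=9 S3=45 blocked=[1, 2, 3]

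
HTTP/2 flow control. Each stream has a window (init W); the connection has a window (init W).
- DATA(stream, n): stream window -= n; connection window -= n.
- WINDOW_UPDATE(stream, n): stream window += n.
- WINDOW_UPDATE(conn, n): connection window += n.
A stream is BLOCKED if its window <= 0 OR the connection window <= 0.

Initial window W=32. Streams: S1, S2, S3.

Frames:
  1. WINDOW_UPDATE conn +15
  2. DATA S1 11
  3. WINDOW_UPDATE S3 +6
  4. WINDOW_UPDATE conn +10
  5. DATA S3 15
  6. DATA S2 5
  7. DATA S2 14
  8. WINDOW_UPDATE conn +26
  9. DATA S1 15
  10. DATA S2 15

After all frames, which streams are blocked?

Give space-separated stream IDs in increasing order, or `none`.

Answer: S2

Derivation:
Op 1: conn=47 S1=32 S2=32 S3=32 blocked=[]
Op 2: conn=36 S1=21 S2=32 S3=32 blocked=[]
Op 3: conn=36 S1=21 S2=32 S3=38 blocked=[]
Op 4: conn=46 S1=21 S2=32 S3=38 blocked=[]
Op 5: conn=31 S1=21 S2=32 S3=23 blocked=[]
Op 6: conn=26 S1=21 S2=27 S3=23 blocked=[]
Op 7: conn=12 S1=21 S2=13 S3=23 blocked=[]
Op 8: conn=38 S1=21 S2=13 S3=23 blocked=[]
Op 9: conn=23 S1=6 S2=13 S3=23 blocked=[]
Op 10: conn=8 S1=6 S2=-2 S3=23 blocked=[2]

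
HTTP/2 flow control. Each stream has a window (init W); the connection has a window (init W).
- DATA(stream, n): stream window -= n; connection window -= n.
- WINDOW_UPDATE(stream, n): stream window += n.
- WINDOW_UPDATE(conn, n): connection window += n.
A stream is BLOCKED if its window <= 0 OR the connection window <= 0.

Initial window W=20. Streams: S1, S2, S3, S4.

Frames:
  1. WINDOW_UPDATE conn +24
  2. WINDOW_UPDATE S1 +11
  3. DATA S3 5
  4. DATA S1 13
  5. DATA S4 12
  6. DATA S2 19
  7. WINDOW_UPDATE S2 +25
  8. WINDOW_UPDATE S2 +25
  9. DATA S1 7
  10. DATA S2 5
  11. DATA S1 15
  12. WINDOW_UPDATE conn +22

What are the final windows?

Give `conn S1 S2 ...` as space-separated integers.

Answer: -10 -4 46 15 8

Derivation:
Op 1: conn=44 S1=20 S2=20 S3=20 S4=20 blocked=[]
Op 2: conn=44 S1=31 S2=20 S3=20 S4=20 blocked=[]
Op 3: conn=39 S1=31 S2=20 S3=15 S4=20 blocked=[]
Op 4: conn=26 S1=18 S2=20 S3=15 S4=20 blocked=[]
Op 5: conn=14 S1=18 S2=20 S3=15 S4=8 blocked=[]
Op 6: conn=-5 S1=18 S2=1 S3=15 S4=8 blocked=[1, 2, 3, 4]
Op 7: conn=-5 S1=18 S2=26 S3=15 S4=8 blocked=[1, 2, 3, 4]
Op 8: conn=-5 S1=18 S2=51 S3=15 S4=8 blocked=[1, 2, 3, 4]
Op 9: conn=-12 S1=11 S2=51 S3=15 S4=8 blocked=[1, 2, 3, 4]
Op 10: conn=-17 S1=11 S2=46 S3=15 S4=8 blocked=[1, 2, 3, 4]
Op 11: conn=-32 S1=-4 S2=46 S3=15 S4=8 blocked=[1, 2, 3, 4]
Op 12: conn=-10 S1=-4 S2=46 S3=15 S4=8 blocked=[1, 2, 3, 4]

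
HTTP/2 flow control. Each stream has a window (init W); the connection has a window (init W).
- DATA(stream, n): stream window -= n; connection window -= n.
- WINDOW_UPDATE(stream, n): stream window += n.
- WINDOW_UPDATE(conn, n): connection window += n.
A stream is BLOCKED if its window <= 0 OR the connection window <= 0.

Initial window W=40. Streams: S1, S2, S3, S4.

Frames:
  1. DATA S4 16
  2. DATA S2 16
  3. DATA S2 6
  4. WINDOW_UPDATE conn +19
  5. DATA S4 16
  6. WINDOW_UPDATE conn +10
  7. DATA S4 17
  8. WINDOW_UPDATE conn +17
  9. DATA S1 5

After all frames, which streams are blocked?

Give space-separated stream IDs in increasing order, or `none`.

Answer: S4

Derivation:
Op 1: conn=24 S1=40 S2=40 S3=40 S4=24 blocked=[]
Op 2: conn=8 S1=40 S2=24 S3=40 S4=24 blocked=[]
Op 3: conn=2 S1=40 S2=18 S3=40 S4=24 blocked=[]
Op 4: conn=21 S1=40 S2=18 S3=40 S4=24 blocked=[]
Op 5: conn=5 S1=40 S2=18 S3=40 S4=8 blocked=[]
Op 6: conn=15 S1=40 S2=18 S3=40 S4=8 blocked=[]
Op 7: conn=-2 S1=40 S2=18 S3=40 S4=-9 blocked=[1, 2, 3, 4]
Op 8: conn=15 S1=40 S2=18 S3=40 S4=-9 blocked=[4]
Op 9: conn=10 S1=35 S2=18 S3=40 S4=-9 blocked=[4]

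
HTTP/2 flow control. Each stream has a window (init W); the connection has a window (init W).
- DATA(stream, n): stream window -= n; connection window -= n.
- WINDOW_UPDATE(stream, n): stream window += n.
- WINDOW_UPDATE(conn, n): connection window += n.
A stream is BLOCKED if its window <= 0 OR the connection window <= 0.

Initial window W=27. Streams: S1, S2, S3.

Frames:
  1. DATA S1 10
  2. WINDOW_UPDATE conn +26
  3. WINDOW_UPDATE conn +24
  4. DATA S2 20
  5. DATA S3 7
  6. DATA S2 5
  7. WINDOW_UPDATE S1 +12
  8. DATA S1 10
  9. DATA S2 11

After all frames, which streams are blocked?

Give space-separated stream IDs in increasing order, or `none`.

Op 1: conn=17 S1=17 S2=27 S3=27 blocked=[]
Op 2: conn=43 S1=17 S2=27 S3=27 blocked=[]
Op 3: conn=67 S1=17 S2=27 S3=27 blocked=[]
Op 4: conn=47 S1=17 S2=7 S3=27 blocked=[]
Op 5: conn=40 S1=17 S2=7 S3=20 blocked=[]
Op 6: conn=35 S1=17 S2=2 S3=20 blocked=[]
Op 7: conn=35 S1=29 S2=2 S3=20 blocked=[]
Op 8: conn=25 S1=19 S2=2 S3=20 blocked=[]
Op 9: conn=14 S1=19 S2=-9 S3=20 blocked=[2]

Answer: S2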